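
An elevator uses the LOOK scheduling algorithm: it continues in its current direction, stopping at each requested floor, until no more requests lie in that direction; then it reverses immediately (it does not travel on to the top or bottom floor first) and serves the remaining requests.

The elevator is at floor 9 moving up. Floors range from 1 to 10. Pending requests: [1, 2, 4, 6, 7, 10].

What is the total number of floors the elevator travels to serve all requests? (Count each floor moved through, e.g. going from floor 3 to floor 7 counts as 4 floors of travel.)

Start at floor 9 moving up, LOOK stop order: [10, 7, 6, 4, 2, 1]
  9 → 10: |10-9| = 1, total = 1
  10 → 7: |7-10| = 3, total = 4
  7 → 6: |6-7| = 1, total = 5
  6 → 4: |4-6| = 2, total = 7
  4 → 2: |2-4| = 2, total = 9
  2 → 1: |1-2| = 1, total = 10

Answer: 10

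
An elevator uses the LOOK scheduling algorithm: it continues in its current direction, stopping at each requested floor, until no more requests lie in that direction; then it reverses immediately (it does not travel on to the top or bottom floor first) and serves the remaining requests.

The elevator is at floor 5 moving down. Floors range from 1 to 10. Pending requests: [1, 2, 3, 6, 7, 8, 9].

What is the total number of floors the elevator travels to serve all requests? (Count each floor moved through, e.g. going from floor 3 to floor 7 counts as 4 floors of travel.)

Answer: 12

Derivation:
Start at floor 5 moving down, LOOK stop order: [3, 2, 1, 6, 7, 8, 9]
  5 → 3: |3-5| = 2, total = 2
  3 → 2: |2-3| = 1, total = 3
  2 → 1: |1-2| = 1, total = 4
  1 → 6: |6-1| = 5, total = 9
  6 → 7: |7-6| = 1, total = 10
  7 → 8: |8-7| = 1, total = 11
  8 → 9: |9-8| = 1, total = 12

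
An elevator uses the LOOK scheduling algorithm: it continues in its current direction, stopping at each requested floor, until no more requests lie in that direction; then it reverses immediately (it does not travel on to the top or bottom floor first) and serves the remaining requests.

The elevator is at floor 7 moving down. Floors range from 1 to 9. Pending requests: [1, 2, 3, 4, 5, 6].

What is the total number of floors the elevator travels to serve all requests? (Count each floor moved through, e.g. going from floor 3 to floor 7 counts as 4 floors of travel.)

Answer: 6

Derivation:
Start at floor 7 moving down, LOOK stop order: [6, 5, 4, 3, 2, 1]
  7 → 6: |6-7| = 1, total = 1
  6 → 5: |5-6| = 1, total = 2
  5 → 4: |4-5| = 1, total = 3
  4 → 3: |3-4| = 1, total = 4
  3 → 2: |2-3| = 1, total = 5
  2 → 1: |1-2| = 1, total = 6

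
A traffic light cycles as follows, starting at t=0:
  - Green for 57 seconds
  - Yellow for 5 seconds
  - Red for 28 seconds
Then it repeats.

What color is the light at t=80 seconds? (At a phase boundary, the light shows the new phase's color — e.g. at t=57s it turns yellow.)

Answer: red

Derivation:
Cycle length = 57 + 5 + 28 = 90s
t = 80, phase_t = 80 mod 90 = 80
80 >= 62 → RED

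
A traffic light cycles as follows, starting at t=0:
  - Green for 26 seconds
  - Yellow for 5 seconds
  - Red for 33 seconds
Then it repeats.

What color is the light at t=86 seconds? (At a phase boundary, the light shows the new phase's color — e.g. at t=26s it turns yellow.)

Cycle length = 26 + 5 + 33 = 64s
t = 86, phase_t = 86 mod 64 = 22
22 < 26 (green end) → GREEN

Answer: green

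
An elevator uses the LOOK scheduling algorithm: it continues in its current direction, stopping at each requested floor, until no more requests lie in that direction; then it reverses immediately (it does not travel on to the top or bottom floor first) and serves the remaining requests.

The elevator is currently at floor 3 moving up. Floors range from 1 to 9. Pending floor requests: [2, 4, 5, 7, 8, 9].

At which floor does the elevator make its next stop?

Answer: 4

Derivation:
Current floor: 3, direction: up
Requests above: [4, 5, 7, 8, 9]
Requests below: [2]
Moving up and requests lie above → nearest above is min([4, 5, 7, 8, 9]) = 4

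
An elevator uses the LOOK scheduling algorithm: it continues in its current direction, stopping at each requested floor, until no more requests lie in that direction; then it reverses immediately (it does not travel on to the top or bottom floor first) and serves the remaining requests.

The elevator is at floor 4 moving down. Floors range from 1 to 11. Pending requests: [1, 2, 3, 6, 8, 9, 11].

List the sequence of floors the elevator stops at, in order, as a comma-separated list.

Answer: 3, 2, 1, 6, 8, 9, 11

Derivation:
Current: 4, moving DOWN
Serve below first (descending): [3, 2, 1]
Then reverse, serve above (ascending): [6, 8, 9, 11]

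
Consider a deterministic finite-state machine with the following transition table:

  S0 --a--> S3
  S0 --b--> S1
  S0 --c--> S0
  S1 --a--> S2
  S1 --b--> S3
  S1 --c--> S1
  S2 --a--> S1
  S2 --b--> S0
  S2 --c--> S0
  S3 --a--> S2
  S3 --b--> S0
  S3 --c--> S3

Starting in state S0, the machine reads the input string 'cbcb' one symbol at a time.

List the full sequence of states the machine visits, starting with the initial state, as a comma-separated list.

Start: S0
  read 'c': S0 --c--> S0
  read 'b': S0 --b--> S1
  read 'c': S1 --c--> S1
  read 'b': S1 --b--> S3

Answer: S0, S0, S1, S1, S3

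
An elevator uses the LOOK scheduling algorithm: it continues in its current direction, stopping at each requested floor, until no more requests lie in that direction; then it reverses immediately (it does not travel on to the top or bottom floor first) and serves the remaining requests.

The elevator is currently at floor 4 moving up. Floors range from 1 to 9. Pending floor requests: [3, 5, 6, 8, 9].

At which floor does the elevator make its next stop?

Answer: 5

Derivation:
Current floor: 4, direction: up
Requests above: [5, 6, 8, 9]
Requests below: [3]
Moving up and requests lie above → nearest above is min([5, 6, 8, 9]) = 5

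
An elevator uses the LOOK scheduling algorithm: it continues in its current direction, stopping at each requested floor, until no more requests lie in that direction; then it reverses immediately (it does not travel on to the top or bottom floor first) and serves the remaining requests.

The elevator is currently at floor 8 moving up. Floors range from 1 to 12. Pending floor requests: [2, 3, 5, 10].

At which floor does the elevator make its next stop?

Answer: 10

Derivation:
Current floor: 8, direction: up
Requests above: [10]
Requests below: [2, 3, 5]
Moving up and requests lie above → nearest above is min([10]) = 10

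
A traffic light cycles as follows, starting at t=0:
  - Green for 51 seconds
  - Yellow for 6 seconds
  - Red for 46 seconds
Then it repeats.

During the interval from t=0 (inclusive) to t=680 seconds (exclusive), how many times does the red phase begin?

Cycle = 51+6+46 = 103s
red phase starts at t = k*103 + 57 for k=0,1,2,...
Need k*103+57 < 680 → k < 6.049
k ∈ {0, ..., 6} → 7 starts

Answer: 7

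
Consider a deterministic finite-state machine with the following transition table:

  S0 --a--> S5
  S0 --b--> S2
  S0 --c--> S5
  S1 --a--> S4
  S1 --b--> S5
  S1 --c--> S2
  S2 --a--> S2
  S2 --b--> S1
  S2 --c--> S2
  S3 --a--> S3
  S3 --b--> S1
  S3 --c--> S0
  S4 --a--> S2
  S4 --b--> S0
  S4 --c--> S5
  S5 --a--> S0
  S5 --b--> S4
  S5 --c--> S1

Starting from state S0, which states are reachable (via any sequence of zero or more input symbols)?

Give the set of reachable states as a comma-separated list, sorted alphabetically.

BFS from S0:
  visit S0: S0--a-->S5 (new), S0--b-->S2 (new), S0--c-->S5 (seen)
  visit S5: S5--a-->S0 (seen), S5--b-->S4 (new), S5--c-->S1 (new)
  visit S2: S2--a-->S2 (seen), S2--b-->S1 (seen), S2--c-->S2 (seen)
  visit S4: S4--a-->S2 (seen), S4--b-->S0 (seen), S4--c-->S5 (seen)
  visit S1: S1--a-->S4 (seen), S1--b-->S5 (seen), S1--c-->S2 (seen)

Answer: S0, S1, S2, S4, S5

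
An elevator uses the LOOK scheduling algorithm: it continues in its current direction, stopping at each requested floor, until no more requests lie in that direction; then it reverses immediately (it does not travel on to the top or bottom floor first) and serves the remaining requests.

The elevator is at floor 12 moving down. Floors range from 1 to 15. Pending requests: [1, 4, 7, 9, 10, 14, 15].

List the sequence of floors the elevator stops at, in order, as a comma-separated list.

Current: 12, moving DOWN
Serve below first (descending): [10, 9, 7, 4, 1]
Then reverse, serve above (ascending): [14, 15]

Answer: 10, 9, 7, 4, 1, 14, 15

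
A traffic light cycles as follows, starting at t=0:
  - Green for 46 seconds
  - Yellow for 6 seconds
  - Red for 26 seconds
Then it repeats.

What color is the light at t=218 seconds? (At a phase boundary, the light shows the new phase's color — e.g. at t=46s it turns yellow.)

Answer: red

Derivation:
Cycle length = 46 + 6 + 26 = 78s
t = 218, phase_t = 218 mod 78 = 62
62 >= 52 → RED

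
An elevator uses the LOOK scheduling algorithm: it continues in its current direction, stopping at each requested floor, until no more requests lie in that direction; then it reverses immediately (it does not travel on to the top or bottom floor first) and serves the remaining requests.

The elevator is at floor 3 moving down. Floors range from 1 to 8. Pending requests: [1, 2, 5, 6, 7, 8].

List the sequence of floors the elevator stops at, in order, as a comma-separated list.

Answer: 2, 1, 5, 6, 7, 8

Derivation:
Current: 3, moving DOWN
Serve below first (descending): [2, 1]
Then reverse, serve above (ascending): [5, 6, 7, 8]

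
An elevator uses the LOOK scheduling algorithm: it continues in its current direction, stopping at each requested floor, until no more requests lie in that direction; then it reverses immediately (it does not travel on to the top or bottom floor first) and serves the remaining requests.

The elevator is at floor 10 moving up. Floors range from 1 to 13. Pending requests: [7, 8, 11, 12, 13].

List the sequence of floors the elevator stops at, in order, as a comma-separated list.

Answer: 11, 12, 13, 8, 7

Derivation:
Current: 10, moving UP
Serve above first (ascending): [11, 12, 13]
Then reverse, serve below (descending): [8, 7]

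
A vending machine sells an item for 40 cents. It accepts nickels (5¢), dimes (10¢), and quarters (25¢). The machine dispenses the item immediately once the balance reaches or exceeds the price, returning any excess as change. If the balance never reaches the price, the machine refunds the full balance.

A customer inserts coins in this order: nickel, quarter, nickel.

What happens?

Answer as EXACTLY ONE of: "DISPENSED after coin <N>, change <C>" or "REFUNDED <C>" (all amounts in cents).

Price: 40¢
Coin 1 (nickel, 5¢): balance = 5¢
Coin 2 (quarter, 25¢): balance = 30¢
Coin 3 (nickel, 5¢): balance = 35¢
All coins inserted, balance 35¢ < price 40¢ → REFUND 35¢

Answer: REFUNDED 35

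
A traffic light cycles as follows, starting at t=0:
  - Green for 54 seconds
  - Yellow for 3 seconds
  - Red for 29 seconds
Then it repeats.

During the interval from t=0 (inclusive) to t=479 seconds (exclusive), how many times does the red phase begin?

Answer: 5

Derivation:
Cycle = 54+3+29 = 86s
red phase starts at t = k*86 + 57 for k=0,1,2,...
Need k*86+57 < 479 → k < 4.907
k ∈ {0, ..., 4} → 5 starts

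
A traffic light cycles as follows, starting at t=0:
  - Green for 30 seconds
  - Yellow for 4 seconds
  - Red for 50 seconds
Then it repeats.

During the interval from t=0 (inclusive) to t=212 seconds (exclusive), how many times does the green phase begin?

Cycle = 30+4+50 = 84s
green phase starts at t = k*84 + 0 for k=0,1,2,...
Need k*84+0 < 212 → k < 2.524
k ∈ {0, ..., 2} → 3 starts

Answer: 3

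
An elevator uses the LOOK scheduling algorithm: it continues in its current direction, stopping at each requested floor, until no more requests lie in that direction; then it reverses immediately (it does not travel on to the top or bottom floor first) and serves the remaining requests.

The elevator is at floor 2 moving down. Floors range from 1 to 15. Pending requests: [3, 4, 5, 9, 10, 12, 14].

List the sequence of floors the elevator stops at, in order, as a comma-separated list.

Answer: 3, 4, 5, 9, 10, 12, 14

Derivation:
Current: 2, moving DOWN
Serve below first (descending): []
Then reverse, serve above (ascending): [3, 4, 5, 9, 10, 12, 14]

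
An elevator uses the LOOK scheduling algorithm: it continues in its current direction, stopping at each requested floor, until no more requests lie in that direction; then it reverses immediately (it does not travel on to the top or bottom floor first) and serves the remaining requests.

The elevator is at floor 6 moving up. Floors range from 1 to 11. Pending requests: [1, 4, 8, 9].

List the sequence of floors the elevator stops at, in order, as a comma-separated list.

Answer: 8, 9, 4, 1

Derivation:
Current: 6, moving UP
Serve above first (ascending): [8, 9]
Then reverse, serve below (descending): [4, 1]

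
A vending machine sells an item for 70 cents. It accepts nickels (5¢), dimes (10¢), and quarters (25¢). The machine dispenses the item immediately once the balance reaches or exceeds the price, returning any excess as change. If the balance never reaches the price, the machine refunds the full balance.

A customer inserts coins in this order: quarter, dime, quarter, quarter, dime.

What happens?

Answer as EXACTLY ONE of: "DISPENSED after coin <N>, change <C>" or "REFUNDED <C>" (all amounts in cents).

Answer: DISPENSED after coin 4, change 15

Derivation:
Price: 70¢
Coin 1 (quarter, 25¢): balance = 25¢
Coin 2 (dime, 10¢): balance = 35¢
Coin 3 (quarter, 25¢): balance = 60¢
Coin 4 (quarter, 25¢): balance = 85¢
  → balance >= price → DISPENSE, change = 85 - 70 = 15¢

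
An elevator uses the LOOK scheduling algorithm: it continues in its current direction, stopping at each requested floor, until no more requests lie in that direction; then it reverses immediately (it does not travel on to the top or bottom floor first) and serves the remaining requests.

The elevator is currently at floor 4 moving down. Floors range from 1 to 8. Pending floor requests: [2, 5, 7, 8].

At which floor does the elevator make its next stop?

Current floor: 4, direction: down
Requests above: [5, 7, 8]
Requests below: [2]
Moving down and requests lie below → nearest below is max([2]) = 2

Answer: 2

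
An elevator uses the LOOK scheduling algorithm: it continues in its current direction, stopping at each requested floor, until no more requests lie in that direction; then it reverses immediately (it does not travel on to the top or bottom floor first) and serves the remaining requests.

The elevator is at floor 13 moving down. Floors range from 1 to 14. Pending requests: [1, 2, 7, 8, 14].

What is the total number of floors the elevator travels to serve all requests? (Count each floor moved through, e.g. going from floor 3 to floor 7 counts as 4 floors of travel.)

Start at floor 13 moving down, LOOK stop order: [8, 7, 2, 1, 14]
  13 → 8: |8-13| = 5, total = 5
  8 → 7: |7-8| = 1, total = 6
  7 → 2: |2-7| = 5, total = 11
  2 → 1: |1-2| = 1, total = 12
  1 → 14: |14-1| = 13, total = 25

Answer: 25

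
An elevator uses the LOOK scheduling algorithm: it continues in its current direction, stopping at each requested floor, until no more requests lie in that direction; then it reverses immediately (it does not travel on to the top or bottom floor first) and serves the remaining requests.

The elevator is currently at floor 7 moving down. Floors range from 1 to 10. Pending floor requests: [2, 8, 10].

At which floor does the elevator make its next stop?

Answer: 2

Derivation:
Current floor: 7, direction: down
Requests above: [8, 10]
Requests below: [2]
Moving down and requests lie below → nearest below is max([2]) = 2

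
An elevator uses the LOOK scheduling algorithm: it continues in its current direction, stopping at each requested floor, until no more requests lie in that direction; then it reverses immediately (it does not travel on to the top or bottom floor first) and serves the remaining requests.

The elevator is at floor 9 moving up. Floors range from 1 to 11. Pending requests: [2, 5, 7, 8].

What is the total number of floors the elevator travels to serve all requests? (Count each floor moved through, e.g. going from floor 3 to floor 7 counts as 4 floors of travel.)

Start at floor 9 moving up, LOOK stop order: [8, 7, 5, 2]
  9 → 8: |8-9| = 1, total = 1
  8 → 7: |7-8| = 1, total = 2
  7 → 5: |5-7| = 2, total = 4
  5 → 2: |2-5| = 3, total = 7

Answer: 7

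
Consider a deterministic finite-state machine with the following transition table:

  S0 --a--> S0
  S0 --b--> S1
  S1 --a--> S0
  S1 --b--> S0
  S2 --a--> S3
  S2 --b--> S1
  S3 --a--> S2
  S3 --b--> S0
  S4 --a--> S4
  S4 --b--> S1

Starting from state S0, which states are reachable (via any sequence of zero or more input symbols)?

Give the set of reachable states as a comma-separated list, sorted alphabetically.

Answer: S0, S1

Derivation:
BFS from S0:
  visit S0: S0--a-->S0 (seen), S0--b-->S1 (new)
  visit S1: S1--a-->S0 (seen), S1--b-->S0 (seen)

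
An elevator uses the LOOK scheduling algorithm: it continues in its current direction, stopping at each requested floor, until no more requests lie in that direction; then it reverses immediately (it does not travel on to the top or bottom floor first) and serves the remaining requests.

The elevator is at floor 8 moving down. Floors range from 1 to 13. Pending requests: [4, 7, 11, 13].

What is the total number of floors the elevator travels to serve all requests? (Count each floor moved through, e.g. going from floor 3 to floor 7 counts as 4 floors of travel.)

Start at floor 8 moving down, LOOK stop order: [7, 4, 11, 13]
  8 → 7: |7-8| = 1, total = 1
  7 → 4: |4-7| = 3, total = 4
  4 → 11: |11-4| = 7, total = 11
  11 → 13: |13-11| = 2, total = 13

Answer: 13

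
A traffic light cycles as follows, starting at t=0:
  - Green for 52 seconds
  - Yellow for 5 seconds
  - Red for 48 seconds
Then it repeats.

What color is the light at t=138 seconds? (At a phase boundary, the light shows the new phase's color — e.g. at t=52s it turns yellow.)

Answer: green

Derivation:
Cycle length = 52 + 5 + 48 = 105s
t = 138, phase_t = 138 mod 105 = 33
33 < 52 (green end) → GREEN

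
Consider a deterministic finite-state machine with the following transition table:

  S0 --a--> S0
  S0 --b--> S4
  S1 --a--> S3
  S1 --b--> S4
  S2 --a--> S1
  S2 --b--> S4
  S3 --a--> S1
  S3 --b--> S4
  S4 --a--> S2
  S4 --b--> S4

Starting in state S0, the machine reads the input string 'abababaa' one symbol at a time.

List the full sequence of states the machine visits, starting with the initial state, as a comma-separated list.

Start: S0
  read 'a': S0 --a--> S0
  read 'b': S0 --b--> S4
  read 'a': S4 --a--> S2
  read 'b': S2 --b--> S4
  read 'a': S4 --a--> S2
  read 'b': S2 --b--> S4
  read 'a': S4 --a--> S2
  read 'a': S2 --a--> S1

Answer: S0, S0, S4, S2, S4, S2, S4, S2, S1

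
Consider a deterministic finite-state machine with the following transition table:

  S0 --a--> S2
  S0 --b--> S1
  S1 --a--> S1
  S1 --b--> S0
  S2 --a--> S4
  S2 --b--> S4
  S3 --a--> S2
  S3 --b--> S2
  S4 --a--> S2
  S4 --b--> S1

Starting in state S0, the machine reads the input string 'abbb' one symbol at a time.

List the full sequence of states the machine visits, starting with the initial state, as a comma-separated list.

Start: S0
  read 'a': S0 --a--> S2
  read 'b': S2 --b--> S4
  read 'b': S4 --b--> S1
  read 'b': S1 --b--> S0

Answer: S0, S2, S4, S1, S0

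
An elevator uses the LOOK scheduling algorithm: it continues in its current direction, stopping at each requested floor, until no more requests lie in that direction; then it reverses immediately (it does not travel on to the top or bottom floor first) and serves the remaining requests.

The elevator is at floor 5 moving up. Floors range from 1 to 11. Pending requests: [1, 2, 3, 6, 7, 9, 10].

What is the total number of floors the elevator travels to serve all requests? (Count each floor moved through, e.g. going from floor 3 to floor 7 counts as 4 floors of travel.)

Answer: 14

Derivation:
Start at floor 5 moving up, LOOK stop order: [6, 7, 9, 10, 3, 2, 1]
  5 → 6: |6-5| = 1, total = 1
  6 → 7: |7-6| = 1, total = 2
  7 → 9: |9-7| = 2, total = 4
  9 → 10: |10-9| = 1, total = 5
  10 → 3: |3-10| = 7, total = 12
  3 → 2: |2-3| = 1, total = 13
  2 → 1: |1-2| = 1, total = 14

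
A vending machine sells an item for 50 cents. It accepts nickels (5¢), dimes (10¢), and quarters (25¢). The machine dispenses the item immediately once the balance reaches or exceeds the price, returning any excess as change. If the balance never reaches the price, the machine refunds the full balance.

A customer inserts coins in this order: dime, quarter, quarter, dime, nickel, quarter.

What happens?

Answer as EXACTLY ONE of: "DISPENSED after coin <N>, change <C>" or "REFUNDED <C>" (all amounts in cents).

Price: 50¢
Coin 1 (dime, 10¢): balance = 10¢
Coin 2 (quarter, 25¢): balance = 35¢
Coin 3 (quarter, 25¢): balance = 60¢
  → balance >= price → DISPENSE, change = 60 - 50 = 10¢

Answer: DISPENSED after coin 3, change 10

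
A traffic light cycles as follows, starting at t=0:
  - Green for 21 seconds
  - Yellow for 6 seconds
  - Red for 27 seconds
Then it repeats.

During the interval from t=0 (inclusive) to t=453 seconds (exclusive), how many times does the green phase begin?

Answer: 9

Derivation:
Cycle = 21+6+27 = 54s
green phase starts at t = k*54 + 0 for k=0,1,2,...
Need k*54+0 < 453 → k < 8.389
k ∈ {0, ..., 8} → 9 starts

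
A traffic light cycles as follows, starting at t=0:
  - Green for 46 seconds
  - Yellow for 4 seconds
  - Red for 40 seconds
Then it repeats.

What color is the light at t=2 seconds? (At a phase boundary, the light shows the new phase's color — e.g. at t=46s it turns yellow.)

Answer: green

Derivation:
Cycle length = 46 + 4 + 40 = 90s
t = 2, phase_t = 2 mod 90 = 2
2 < 46 (green end) → GREEN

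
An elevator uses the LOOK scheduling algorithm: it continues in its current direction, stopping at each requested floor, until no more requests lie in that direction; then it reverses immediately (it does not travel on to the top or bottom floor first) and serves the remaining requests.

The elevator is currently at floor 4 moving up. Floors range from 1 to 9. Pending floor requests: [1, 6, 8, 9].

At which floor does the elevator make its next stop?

Current floor: 4, direction: up
Requests above: [6, 8, 9]
Requests below: [1]
Moving up and requests lie above → nearest above is min([6, 8, 9]) = 6

Answer: 6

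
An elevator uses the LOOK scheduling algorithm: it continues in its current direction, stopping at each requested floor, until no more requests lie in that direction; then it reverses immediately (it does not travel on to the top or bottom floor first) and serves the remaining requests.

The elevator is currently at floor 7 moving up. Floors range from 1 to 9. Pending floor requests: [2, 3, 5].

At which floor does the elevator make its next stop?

Answer: 5

Derivation:
Current floor: 7, direction: up
Requests above: []
Requests below: [2, 3, 5]
Moving up but no requests above → reverse; nearest below is max([2, 3, 5]) = 5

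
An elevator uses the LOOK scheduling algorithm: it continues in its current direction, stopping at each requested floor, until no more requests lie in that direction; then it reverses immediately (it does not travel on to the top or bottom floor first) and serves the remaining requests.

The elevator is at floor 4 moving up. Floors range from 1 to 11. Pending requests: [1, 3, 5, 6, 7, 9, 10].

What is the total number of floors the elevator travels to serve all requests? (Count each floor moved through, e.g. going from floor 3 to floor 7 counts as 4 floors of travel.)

Answer: 15

Derivation:
Start at floor 4 moving up, LOOK stop order: [5, 6, 7, 9, 10, 3, 1]
  4 → 5: |5-4| = 1, total = 1
  5 → 6: |6-5| = 1, total = 2
  6 → 7: |7-6| = 1, total = 3
  7 → 9: |9-7| = 2, total = 5
  9 → 10: |10-9| = 1, total = 6
  10 → 3: |3-10| = 7, total = 13
  3 → 1: |1-3| = 2, total = 15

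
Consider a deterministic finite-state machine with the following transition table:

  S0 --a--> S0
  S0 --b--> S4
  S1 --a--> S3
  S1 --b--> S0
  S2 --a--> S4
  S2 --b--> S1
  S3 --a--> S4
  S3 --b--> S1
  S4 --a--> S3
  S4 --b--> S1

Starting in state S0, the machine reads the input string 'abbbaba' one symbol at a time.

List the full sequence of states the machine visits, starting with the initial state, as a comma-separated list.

Answer: S0, S0, S4, S1, S0, S0, S4, S3

Derivation:
Start: S0
  read 'a': S0 --a--> S0
  read 'b': S0 --b--> S4
  read 'b': S4 --b--> S1
  read 'b': S1 --b--> S0
  read 'a': S0 --a--> S0
  read 'b': S0 --b--> S4
  read 'a': S4 --a--> S3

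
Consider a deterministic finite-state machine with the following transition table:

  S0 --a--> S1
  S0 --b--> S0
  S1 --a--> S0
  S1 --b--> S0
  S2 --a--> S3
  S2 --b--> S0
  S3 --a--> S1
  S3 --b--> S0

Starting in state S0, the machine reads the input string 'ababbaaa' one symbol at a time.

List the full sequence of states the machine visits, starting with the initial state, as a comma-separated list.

Answer: S0, S1, S0, S1, S0, S0, S1, S0, S1

Derivation:
Start: S0
  read 'a': S0 --a--> S1
  read 'b': S1 --b--> S0
  read 'a': S0 --a--> S1
  read 'b': S1 --b--> S0
  read 'b': S0 --b--> S0
  read 'a': S0 --a--> S1
  read 'a': S1 --a--> S0
  read 'a': S0 --a--> S1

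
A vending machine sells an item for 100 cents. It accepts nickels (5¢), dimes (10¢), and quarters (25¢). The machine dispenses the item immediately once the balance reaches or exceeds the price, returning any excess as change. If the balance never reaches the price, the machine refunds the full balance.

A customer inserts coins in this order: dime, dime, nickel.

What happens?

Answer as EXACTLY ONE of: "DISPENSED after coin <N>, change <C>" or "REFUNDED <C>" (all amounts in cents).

Price: 100¢
Coin 1 (dime, 10¢): balance = 10¢
Coin 2 (dime, 10¢): balance = 20¢
Coin 3 (nickel, 5¢): balance = 25¢
All coins inserted, balance 25¢ < price 100¢ → REFUND 25¢

Answer: REFUNDED 25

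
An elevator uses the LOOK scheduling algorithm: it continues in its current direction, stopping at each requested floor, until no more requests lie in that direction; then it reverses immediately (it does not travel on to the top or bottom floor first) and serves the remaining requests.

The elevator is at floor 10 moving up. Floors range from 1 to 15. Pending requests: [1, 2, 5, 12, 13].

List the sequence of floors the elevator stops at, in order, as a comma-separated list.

Current: 10, moving UP
Serve above first (ascending): [12, 13]
Then reverse, serve below (descending): [5, 2, 1]

Answer: 12, 13, 5, 2, 1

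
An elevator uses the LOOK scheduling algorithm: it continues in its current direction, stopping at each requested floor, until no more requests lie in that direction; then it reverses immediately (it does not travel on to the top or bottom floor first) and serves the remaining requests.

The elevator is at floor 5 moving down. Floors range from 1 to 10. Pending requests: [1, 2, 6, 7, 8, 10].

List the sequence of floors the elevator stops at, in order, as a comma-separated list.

Answer: 2, 1, 6, 7, 8, 10

Derivation:
Current: 5, moving DOWN
Serve below first (descending): [2, 1]
Then reverse, serve above (ascending): [6, 7, 8, 10]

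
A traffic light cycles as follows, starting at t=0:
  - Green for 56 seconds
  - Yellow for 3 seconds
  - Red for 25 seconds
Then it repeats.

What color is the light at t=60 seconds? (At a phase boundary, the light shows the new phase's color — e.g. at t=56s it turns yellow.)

Answer: red

Derivation:
Cycle length = 56 + 3 + 25 = 84s
t = 60, phase_t = 60 mod 84 = 60
60 >= 59 → RED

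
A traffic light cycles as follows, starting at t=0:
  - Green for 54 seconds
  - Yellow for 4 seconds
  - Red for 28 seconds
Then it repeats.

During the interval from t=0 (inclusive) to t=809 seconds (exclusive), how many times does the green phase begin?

Answer: 10

Derivation:
Cycle = 54+4+28 = 86s
green phase starts at t = k*86 + 0 for k=0,1,2,...
Need k*86+0 < 809 → k < 9.407
k ∈ {0, ..., 9} → 10 starts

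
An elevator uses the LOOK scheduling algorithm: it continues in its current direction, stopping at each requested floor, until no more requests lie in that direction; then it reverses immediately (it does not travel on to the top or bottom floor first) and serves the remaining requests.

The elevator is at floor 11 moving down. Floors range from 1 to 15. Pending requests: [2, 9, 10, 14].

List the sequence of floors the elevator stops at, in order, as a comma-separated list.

Current: 11, moving DOWN
Serve below first (descending): [10, 9, 2]
Then reverse, serve above (ascending): [14]

Answer: 10, 9, 2, 14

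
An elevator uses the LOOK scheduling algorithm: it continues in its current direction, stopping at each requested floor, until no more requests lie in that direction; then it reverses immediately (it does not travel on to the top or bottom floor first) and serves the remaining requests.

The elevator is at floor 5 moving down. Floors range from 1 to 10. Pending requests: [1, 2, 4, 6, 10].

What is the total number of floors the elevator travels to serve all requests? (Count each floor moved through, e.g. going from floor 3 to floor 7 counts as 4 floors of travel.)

Answer: 13

Derivation:
Start at floor 5 moving down, LOOK stop order: [4, 2, 1, 6, 10]
  5 → 4: |4-5| = 1, total = 1
  4 → 2: |2-4| = 2, total = 3
  2 → 1: |1-2| = 1, total = 4
  1 → 6: |6-1| = 5, total = 9
  6 → 10: |10-6| = 4, total = 13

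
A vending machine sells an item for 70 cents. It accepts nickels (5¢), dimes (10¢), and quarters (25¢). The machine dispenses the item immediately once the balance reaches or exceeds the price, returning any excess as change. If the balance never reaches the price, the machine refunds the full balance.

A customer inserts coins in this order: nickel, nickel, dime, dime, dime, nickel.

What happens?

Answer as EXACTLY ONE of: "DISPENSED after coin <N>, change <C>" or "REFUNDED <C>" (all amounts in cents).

Answer: REFUNDED 45

Derivation:
Price: 70¢
Coin 1 (nickel, 5¢): balance = 5¢
Coin 2 (nickel, 5¢): balance = 10¢
Coin 3 (dime, 10¢): balance = 20¢
Coin 4 (dime, 10¢): balance = 30¢
Coin 5 (dime, 10¢): balance = 40¢
Coin 6 (nickel, 5¢): balance = 45¢
All coins inserted, balance 45¢ < price 70¢ → REFUND 45¢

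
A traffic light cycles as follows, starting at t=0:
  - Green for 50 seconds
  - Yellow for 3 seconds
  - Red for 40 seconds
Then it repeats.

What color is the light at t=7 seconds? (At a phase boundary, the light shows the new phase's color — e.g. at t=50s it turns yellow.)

Cycle length = 50 + 3 + 40 = 93s
t = 7, phase_t = 7 mod 93 = 7
7 < 50 (green end) → GREEN

Answer: green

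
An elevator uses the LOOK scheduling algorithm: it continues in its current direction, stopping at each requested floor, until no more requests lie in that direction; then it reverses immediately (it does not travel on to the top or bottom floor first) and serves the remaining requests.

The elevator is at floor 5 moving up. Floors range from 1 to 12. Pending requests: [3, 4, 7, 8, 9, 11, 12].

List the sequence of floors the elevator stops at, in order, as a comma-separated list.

Answer: 7, 8, 9, 11, 12, 4, 3

Derivation:
Current: 5, moving UP
Serve above first (ascending): [7, 8, 9, 11, 12]
Then reverse, serve below (descending): [4, 3]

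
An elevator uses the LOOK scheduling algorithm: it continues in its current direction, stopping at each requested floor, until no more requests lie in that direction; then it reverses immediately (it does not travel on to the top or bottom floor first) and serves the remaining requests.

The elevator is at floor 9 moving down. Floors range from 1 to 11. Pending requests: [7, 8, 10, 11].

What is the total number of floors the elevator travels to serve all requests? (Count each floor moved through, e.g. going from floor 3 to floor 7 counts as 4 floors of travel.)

Answer: 6

Derivation:
Start at floor 9 moving down, LOOK stop order: [8, 7, 10, 11]
  9 → 8: |8-9| = 1, total = 1
  8 → 7: |7-8| = 1, total = 2
  7 → 10: |10-7| = 3, total = 5
  10 → 11: |11-10| = 1, total = 6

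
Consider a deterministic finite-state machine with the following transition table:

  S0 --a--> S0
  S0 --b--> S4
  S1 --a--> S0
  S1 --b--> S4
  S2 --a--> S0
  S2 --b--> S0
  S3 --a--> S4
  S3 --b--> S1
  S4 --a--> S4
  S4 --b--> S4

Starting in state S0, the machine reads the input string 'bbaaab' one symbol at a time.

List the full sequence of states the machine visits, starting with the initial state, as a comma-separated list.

Start: S0
  read 'b': S0 --b--> S4
  read 'b': S4 --b--> S4
  read 'a': S4 --a--> S4
  read 'a': S4 --a--> S4
  read 'a': S4 --a--> S4
  read 'b': S4 --b--> S4

Answer: S0, S4, S4, S4, S4, S4, S4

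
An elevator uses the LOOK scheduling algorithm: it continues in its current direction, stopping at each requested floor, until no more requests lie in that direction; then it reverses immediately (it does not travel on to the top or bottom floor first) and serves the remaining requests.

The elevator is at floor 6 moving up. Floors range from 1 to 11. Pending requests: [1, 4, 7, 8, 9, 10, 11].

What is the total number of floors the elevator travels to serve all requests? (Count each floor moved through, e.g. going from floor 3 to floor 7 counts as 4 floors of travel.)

Answer: 15

Derivation:
Start at floor 6 moving up, LOOK stop order: [7, 8, 9, 10, 11, 4, 1]
  6 → 7: |7-6| = 1, total = 1
  7 → 8: |8-7| = 1, total = 2
  8 → 9: |9-8| = 1, total = 3
  9 → 10: |10-9| = 1, total = 4
  10 → 11: |11-10| = 1, total = 5
  11 → 4: |4-11| = 7, total = 12
  4 → 1: |1-4| = 3, total = 15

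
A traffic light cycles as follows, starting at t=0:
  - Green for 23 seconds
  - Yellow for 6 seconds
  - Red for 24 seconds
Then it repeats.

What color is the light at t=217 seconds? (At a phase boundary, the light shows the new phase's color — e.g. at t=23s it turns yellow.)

Answer: green

Derivation:
Cycle length = 23 + 6 + 24 = 53s
t = 217, phase_t = 217 mod 53 = 5
5 < 23 (green end) → GREEN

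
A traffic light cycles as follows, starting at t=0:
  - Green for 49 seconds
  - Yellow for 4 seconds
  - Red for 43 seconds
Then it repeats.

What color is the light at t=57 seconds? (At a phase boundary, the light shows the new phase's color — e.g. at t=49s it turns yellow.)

Answer: red

Derivation:
Cycle length = 49 + 4 + 43 = 96s
t = 57, phase_t = 57 mod 96 = 57
57 >= 53 → RED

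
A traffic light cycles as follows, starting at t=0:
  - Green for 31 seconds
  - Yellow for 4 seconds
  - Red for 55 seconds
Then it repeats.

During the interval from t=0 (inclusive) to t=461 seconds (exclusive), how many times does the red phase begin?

Cycle = 31+4+55 = 90s
red phase starts at t = k*90 + 35 for k=0,1,2,...
Need k*90+35 < 461 → k < 4.733
k ∈ {0, ..., 4} → 5 starts

Answer: 5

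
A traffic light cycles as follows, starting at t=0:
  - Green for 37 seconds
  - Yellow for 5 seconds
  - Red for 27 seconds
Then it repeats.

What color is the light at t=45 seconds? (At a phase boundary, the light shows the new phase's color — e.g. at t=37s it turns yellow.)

Answer: red

Derivation:
Cycle length = 37 + 5 + 27 = 69s
t = 45, phase_t = 45 mod 69 = 45
45 >= 42 → RED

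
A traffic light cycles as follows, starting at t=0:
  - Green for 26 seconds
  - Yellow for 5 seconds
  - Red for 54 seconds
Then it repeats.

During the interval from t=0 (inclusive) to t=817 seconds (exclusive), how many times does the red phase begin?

Cycle = 26+5+54 = 85s
red phase starts at t = k*85 + 31 for k=0,1,2,...
Need k*85+31 < 817 → k < 9.247
k ∈ {0, ..., 9} → 10 starts

Answer: 10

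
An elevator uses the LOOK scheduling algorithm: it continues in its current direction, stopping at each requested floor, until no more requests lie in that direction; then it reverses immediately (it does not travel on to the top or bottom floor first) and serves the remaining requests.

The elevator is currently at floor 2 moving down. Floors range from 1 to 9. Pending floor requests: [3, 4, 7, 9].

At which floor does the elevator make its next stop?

Answer: 3

Derivation:
Current floor: 2, direction: down
Requests above: [3, 4, 7, 9]
Requests below: []
Moving down but no requests below → reverse; nearest above is min([3, 4, 7, 9]) = 3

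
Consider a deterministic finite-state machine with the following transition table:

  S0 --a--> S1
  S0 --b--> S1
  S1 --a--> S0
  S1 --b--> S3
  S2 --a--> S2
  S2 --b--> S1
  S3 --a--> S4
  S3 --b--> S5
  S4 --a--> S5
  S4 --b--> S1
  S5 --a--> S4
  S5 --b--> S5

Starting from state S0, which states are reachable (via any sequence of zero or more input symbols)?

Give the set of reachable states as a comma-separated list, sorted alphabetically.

Answer: S0, S1, S3, S4, S5

Derivation:
BFS from S0:
  visit S0: S0--a-->S1 (new), S0--b-->S1 (seen)
  visit S1: S1--a-->S0 (seen), S1--b-->S3 (new)
  visit S3: S3--a-->S4 (new), S3--b-->S5 (new)
  visit S4: S4--a-->S5 (seen), S4--b-->S1 (seen)
  visit S5: S5--a-->S4 (seen), S5--b-->S5 (seen)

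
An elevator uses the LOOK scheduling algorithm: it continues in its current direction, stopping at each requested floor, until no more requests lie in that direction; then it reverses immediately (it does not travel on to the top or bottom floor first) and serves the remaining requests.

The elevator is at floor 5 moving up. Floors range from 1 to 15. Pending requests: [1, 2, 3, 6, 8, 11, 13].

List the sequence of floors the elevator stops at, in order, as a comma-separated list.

Answer: 6, 8, 11, 13, 3, 2, 1

Derivation:
Current: 5, moving UP
Serve above first (ascending): [6, 8, 11, 13]
Then reverse, serve below (descending): [3, 2, 1]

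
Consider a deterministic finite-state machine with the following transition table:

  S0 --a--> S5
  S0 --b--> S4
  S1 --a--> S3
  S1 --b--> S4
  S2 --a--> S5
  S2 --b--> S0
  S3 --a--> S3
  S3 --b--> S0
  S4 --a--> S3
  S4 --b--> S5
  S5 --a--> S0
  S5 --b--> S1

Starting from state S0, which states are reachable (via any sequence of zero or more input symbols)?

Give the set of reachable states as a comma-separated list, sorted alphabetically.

BFS from S0:
  visit S0: S0--a-->S5 (new), S0--b-->S4 (new)
  visit S5: S5--a-->S0 (seen), S5--b-->S1 (new)
  visit S4: S4--a-->S3 (new), S4--b-->S5 (seen)
  visit S1: S1--a-->S3 (seen), S1--b-->S4 (seen)
  visit S3: S3--a-->S3 (seen), S3--b-->S0 (seen)

Answer: S0, S1, S3, S4, S5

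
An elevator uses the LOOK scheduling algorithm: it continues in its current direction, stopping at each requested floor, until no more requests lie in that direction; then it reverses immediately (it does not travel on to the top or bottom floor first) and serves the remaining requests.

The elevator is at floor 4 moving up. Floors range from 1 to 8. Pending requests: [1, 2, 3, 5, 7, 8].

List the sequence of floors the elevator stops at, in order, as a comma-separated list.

Answer: 5, 7, 8, 3, 2, 1

Derivation:
Current: 4, moving UP
Serve above first (ascending): [5, 7, 8]
Then reverse, serve below (descending): [3, 2, 1]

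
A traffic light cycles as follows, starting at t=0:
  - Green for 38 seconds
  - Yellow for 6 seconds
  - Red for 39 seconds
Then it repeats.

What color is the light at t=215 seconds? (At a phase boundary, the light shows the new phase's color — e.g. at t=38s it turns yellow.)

Answer: red

Derivation:
Cycle length = 38 + 6 + 39 = 83s
t = 215, phase_t = 215 mod 83 = 49
49 >= 44 → RED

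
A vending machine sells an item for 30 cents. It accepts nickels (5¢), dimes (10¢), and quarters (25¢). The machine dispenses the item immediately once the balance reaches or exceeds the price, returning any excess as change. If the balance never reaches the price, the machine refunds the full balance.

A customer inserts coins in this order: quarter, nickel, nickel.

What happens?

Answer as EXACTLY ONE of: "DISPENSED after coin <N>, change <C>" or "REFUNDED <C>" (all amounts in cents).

Price: 30¢
Coin 1 (quarter, 25¢): balance = 25¢
Coin 2 (nickel, 5¢): balance = 30¢
  → balance >= price → DISPENSE, change = 30 - 30 = 0¢

Answer: DISPENSED after coin 2, change 0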